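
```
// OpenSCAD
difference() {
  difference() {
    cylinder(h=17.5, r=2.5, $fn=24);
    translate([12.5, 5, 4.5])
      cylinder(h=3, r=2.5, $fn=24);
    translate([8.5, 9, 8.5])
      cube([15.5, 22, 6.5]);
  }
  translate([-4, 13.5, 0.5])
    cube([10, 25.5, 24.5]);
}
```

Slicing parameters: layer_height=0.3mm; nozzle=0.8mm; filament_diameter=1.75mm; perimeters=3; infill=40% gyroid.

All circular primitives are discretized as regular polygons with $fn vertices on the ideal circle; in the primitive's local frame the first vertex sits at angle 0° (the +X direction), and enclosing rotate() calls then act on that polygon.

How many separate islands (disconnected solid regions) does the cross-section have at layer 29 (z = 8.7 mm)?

At z = 8.7 mm: the r=2.5 cylinder contributes a regular 24-gon of circumradius 2.5; the cylinder at (12.5, 5) does not reach this height (z outside [4.5, 7.5]); the 15.5×22 cube at (8.5, 9) contributes its full rectangle; Taking the first minus the rest: starting from the r=2.5 cylinder, the 15.5×22 cube at (8.5, 9) misses the remaining region (no effect) — 1 connected region; the cube at (-4, 13.5) is present — its section is the full 10×25.5 rectangle; Subtracting the remaining from the first: starting from the result so far, the 10×25.5 cube at (-4, 13.5) misses the remaining region (no effect) — 1 connected region. Overall, the cross-section is a single solid region. Island count = 1.

1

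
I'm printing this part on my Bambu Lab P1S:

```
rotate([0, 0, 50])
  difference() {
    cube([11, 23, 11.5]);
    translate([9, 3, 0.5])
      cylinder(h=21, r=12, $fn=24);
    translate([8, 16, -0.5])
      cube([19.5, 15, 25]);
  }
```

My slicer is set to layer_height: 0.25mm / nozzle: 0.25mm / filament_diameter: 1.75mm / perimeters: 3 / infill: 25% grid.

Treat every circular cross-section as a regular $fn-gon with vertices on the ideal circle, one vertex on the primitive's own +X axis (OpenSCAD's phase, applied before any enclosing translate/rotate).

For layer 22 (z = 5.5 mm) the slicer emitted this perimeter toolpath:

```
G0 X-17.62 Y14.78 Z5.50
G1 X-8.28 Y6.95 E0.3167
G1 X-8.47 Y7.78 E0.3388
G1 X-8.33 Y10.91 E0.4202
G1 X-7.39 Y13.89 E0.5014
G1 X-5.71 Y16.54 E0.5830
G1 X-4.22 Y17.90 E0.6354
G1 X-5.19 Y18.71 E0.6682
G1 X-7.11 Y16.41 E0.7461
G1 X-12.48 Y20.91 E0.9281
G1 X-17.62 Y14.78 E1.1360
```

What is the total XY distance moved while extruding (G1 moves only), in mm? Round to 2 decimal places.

43.72 mm

Sum the Euclidean lengths of each G1 segment: total = 43.72 mm.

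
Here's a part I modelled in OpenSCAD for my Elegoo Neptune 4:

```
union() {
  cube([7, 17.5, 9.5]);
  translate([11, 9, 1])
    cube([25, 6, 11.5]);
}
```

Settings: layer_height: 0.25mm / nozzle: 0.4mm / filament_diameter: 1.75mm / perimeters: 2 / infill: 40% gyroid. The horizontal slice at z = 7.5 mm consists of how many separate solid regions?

2

At z = 7.5 mm: the 7×17.5 cube contributes its full rectangle; the cube at (11, 9) is present — its section is the full 25×6 rectangle; Merging all regions: the 2 present regions are separate (no shared area or edge), so areas and boundary lengths simply add and each stays a separate island — 2 connected regions. The result has 2 disconnected regions.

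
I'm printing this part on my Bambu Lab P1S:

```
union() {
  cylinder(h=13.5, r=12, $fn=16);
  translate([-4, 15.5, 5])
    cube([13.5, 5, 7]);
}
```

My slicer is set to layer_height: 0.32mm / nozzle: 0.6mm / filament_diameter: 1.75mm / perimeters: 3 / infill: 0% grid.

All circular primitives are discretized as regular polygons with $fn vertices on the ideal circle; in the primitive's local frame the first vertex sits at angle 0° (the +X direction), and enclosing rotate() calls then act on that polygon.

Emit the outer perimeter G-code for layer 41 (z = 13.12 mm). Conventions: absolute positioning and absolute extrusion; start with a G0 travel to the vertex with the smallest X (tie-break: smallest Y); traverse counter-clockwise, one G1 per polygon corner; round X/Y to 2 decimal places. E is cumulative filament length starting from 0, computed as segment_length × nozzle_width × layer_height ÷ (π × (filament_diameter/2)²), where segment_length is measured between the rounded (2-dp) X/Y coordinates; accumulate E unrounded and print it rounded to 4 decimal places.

G0 X-12.00 Y0.00 Z13.12
G1 X-11.09 Y-4.59 E0.3735
G1 X-8.49 Y-8.49 E0.7477
G1 X-4.59 Y-11.09 E1.1218
G1 X0.00 Y-12.00 E1.4954
G1 X4.59 Y-11.09 E1.8689
G1 X8.49 Y-8.49 E2.2430
G1 X11.09 Y-4.59 E2.6172
G1 X12.00 Y0.00 E2.9907
G1 X11.09 Y4.59 E3.3642
G1 X8.49 Y8.49 E3.7384
G1 X4.59 Y11.09 E4.1125
G1 X0.00 Y12.00 E4.4861
G1 X-4.59 Y11.09 E4.8596
G1 X-8.49 Y8.49 E5.2338
G1 X-11.09 Y4.59 E5.6079
G1 X-12.00 Y0.00 E5.9814

At z = 13.12 mm: the cylinder: section is a regular 16-gon, circumradius r=12; the cube at (-4, 15.5) does not reach this height (z outside [5, 12]); Merging all regions: only the r=12 cylinder is present, so the union is just that shape — 1 connected region. The outline is a single polygon with 16 vertices. Extrusion per mm of travel: 0.6 × 0.32 / (π × 0.875²) = 0.079824. Accumulating E over each segment gives final E = 5.9814.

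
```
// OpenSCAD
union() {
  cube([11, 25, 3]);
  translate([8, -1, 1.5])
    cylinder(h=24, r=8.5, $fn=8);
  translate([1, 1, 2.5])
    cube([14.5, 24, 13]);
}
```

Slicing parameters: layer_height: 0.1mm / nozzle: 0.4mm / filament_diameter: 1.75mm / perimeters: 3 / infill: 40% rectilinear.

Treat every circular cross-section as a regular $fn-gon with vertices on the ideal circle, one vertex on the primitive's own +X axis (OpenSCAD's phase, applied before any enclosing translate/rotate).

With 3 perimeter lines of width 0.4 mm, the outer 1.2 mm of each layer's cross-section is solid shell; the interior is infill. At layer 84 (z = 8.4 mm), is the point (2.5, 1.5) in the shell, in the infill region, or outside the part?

infill

At z = 8.4 mm: the cube does not reach this height (z outside [0, 3]); the r=8.5 cylinder at (8, -1) gives a regular 8-gon of circumradius 8.5 (constant along its height); the cube at (1, 1) is present — its section is the full 14.5×24 rectangle; Taking the union: the regions partially overlap (shared area 69.25 mm²), so overlapping operands fuse into one piece — 1 connected region. Overall, the cross-section is a single solid region. The nearest boundary edge runs (-0.50, -1.00)→(1.00, 2.62); distance from the point to it = 1.81 mm. The point is inside the cross-section and 1.81 mm from the nearest boundary — more than the 1.2 mm shell width (3 × 0.4), so it's in the infill interior.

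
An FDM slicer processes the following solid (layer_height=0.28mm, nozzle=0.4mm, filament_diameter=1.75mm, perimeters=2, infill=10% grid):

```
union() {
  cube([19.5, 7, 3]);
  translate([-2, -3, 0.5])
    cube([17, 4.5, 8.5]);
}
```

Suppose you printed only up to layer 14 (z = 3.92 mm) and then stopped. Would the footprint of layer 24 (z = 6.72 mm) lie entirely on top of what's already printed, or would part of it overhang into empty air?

entirely on top

Compare the two slices. At z = 3.92: the cube is absent (z outside [0, 3]); the cube at (-2, -3) is present — its section is the full 17×4.5 rectangle (area 76.50 mm²); Merging all regions: only the 17×4.5 cube at (-2, -3) is present, so the union is just that shape — area = 76.50 mm². At z = 6.72: the cube does not reach this height (z outside [0, 3]); the cube at (-2, -3) is present — its section is the full 17×4.5 rectangle (area 76.50 mm²); Merging all regions: only the 17×4.5 cube at (-2, -3) is present, so the union is just that shape — area = 76.50 mm². Checking containment: the cross-section at z = 6.72 is a subset of the cross-section at z = 3.92.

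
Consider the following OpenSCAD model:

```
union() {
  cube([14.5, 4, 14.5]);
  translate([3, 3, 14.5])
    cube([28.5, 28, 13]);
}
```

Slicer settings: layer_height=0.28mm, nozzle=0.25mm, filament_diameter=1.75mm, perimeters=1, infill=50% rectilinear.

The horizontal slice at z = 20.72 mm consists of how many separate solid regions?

1

At z = 20.72 mm: the cube is not intersected at this z (z outside [0, 14.5]); the cube at (3, 3) (footprint 28.5×28) is included at this height; Merging all regions: only the 28.5×28 cube at (3, 3) is present, so the union is just that shape — 1 connected region. The result has 1 disconnected region.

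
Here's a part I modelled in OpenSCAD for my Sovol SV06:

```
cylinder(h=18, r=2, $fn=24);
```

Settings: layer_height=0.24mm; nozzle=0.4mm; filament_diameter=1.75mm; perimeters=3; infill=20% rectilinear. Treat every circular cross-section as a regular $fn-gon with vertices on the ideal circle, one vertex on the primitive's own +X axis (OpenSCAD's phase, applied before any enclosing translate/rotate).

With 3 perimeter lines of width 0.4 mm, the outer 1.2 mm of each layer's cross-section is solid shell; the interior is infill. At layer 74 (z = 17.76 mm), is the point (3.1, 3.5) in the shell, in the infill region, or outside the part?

At z = 17.76 mm: the r=2 cylinder contributes a regular 24-gon of circumradius 2. Overall, the cross-section is a single solid region. The nearest boundary edge runs (1.73, 1.00)→(1.41, 1.41); distance from the point to it = 2.68 mm. The point is not inside any of the regions above, so it lies outside the cross-section (2.68 mm from the nearest boundary).

outside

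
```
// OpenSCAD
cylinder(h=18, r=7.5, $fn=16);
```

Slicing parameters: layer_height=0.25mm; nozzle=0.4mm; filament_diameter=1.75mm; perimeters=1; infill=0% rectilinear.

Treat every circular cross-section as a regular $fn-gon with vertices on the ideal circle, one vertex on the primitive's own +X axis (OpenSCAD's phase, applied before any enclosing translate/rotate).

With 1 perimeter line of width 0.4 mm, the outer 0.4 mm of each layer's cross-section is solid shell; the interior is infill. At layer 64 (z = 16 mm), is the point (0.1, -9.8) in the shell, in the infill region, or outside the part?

At z = 16 mm: the r=7.5 cylinder contributes a regular 16-gon of circumradius 7.5. Overall, the cross-section is a single solid region. The nearest boundary edge runs (-2.87, -6.93)→(-0.00, -7.50); distance from the point to it = 2.30 mm. The point is not inside any of the regions above, so it lies outside the cross-section (2.30 mm from the nearest boundary).

outside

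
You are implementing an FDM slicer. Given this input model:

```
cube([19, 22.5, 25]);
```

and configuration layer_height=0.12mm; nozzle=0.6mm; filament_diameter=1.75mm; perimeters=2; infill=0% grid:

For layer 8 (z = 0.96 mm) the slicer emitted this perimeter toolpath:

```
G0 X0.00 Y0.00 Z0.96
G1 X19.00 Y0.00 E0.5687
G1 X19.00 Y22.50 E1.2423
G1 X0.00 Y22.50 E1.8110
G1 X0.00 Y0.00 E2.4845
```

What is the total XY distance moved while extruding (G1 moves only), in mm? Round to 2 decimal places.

83.00 mm

Sum the Euclidean lengths of each G1 segment: total = 83.00 mm.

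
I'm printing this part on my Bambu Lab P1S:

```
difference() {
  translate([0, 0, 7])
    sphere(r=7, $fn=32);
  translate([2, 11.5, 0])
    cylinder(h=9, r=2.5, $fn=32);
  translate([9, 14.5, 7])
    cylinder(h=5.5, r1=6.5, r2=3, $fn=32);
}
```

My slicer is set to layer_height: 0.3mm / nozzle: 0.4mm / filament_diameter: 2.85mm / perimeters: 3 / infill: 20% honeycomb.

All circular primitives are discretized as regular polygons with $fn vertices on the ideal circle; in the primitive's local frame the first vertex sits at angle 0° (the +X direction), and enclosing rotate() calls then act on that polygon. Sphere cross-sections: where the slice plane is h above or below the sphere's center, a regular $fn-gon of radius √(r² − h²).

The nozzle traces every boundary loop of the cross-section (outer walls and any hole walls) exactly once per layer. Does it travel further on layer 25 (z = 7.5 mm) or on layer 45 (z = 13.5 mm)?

layer 25 (z = 7.5 mm)

Layer 25 (z = 7.5): the r=7 sphere contributes a regular 32-gon of circumradius √(7²−0.5²) = 6.982 (perimeter = 2·32·6.982·sin(180°/32) = 43.80 mm); the r=2.5 cylinder at (2, 11.5) contributes a regular 32-gon of circumradius 2.5 (perimeter = 2·32·2.500·sin(180°/32) = 15.68 mm); the cone at (9, 14.5) contributes a regular 32-gon of circumradius 6.182 (interpolated between r1=6.5 and r2=3 at t=0.091) (perimeter = 2·32·6.182·sin(180°/32) = 38.78 mm); After the difference (first − rest): starting from the r=7 sphere, the r=2.5 cylinder at (2, 11.5) misses the remaining region (no effect); the cone at (9, 14.5) misses the remaining region (no effect) — boundary = 43.80 mm. So its perimeter = 43.80 mm. Layer 45 (z = 13.5): the r=7 sphere slices to a regular 32-gon of circumradius 2.598 (√(r²−h²) with h=6.5 from center) (perimeter = 2·32·2.598·sin(180°/32) = 16.30 mm); the cylinder at (2, 11.5) does not reach this height (z outside [0, 9]); the cone at (9, 14.5) is absent (z outside [7, 12.5]); Subtracting the remaining from the first: none of the subtracted shapes is present at this height, so the r=7 sphere is unchanged — boundary = 16.30 mm. So its perimeter = 16.30 mm. Layer 25 is larger (43.80 vs 16.30 mm).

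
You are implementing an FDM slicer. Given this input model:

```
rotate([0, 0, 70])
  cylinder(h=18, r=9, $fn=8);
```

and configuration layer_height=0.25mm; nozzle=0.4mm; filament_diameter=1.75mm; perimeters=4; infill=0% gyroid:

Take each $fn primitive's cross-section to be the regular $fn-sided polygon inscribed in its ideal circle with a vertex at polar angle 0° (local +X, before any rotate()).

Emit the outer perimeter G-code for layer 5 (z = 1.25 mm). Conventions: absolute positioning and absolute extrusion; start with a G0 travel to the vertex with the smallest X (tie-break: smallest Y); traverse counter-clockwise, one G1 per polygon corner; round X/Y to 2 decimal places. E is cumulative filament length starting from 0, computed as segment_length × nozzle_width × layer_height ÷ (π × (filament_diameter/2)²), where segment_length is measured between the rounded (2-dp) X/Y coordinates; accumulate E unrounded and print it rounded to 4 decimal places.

G0 X-8.46 Y3.08 Z1.25
G1 X-8.16 Y-3.80 E0.2863
G1 X-3.08 Y-8.46 E0.5729
G1 X3.80 Y-8.16 E0.8592
G1 X8.46 Y-3.08 E1.1458
G1 X8.16 Y3.80 E1.4321
G1 X3.08 Y8.46 E1.7187
G1 X-3.80 Y8.16 E2.0050
G1 X-8.46 Y3.08 E2.2916

At z = 1.25 mm: the r=9 cylinder gives a regular 8-gon of circumradius 9 (constant along its height); (rotated 70° about Z; rotation is an isometry so areas/perimeters/island counts are preserved). The outline is a single polygon with 8 vertices. Extrusion per mm of travel: 0.4 × 0.25 / (π × 0.875²) = 0.041575. Accumulating E over each segment gives final E = 2.2916.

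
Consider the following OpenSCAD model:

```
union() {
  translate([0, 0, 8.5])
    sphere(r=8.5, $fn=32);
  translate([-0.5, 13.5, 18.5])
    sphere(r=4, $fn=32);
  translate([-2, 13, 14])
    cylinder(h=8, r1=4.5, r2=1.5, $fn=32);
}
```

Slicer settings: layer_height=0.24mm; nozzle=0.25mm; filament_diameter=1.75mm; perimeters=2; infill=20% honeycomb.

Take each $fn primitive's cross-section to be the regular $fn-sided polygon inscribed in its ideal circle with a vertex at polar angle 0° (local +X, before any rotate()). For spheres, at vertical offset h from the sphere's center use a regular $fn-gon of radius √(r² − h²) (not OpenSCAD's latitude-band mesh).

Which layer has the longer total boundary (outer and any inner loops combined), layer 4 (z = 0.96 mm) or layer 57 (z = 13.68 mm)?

layer 57 (z = 13.68 mm)

Layer 4 (z = 0.96): the sphere: section is a regular 32-gon, circumradius = √(r²−h²) = √(8.5²−7.54²) = 3.924 (perimeter = 2·32·3.924·sin(180°/32) = 24.62 mm); the sphere at (-0.5, 13.5) does not reach this height (|z−center|=17.540 > r=4); the cone at (-2, 13) does not reach this height (z outside [14, 22]); Taking the union: only the r=8.5 sphere is present, so the union is just that shape — boundary = 24.62 mm. So its perimeter = 24.62 mm. Layer 57 (z = 13.68): the r=8.5 sphere slices to a regular 32-gon of circumradius 6.739 (√(r²−h²) with h=5.18 from center) (perimeter = 2·32·6.739·sin(180°/32) = 42.28 mm); the sphere at (-0.5, 13.5) does not reach this height (|z−center|=4.820 > r=4); the cone at (-2, 13) does not reach this height (z outside [14, 22]); Taking the union: only the r=8.5 sphere is present, so the union is just that shape — boundary = 42.28 mm. So its perimeter = 42.28 mm. Layer 57 is larger (42.28 vs 24.62 mm).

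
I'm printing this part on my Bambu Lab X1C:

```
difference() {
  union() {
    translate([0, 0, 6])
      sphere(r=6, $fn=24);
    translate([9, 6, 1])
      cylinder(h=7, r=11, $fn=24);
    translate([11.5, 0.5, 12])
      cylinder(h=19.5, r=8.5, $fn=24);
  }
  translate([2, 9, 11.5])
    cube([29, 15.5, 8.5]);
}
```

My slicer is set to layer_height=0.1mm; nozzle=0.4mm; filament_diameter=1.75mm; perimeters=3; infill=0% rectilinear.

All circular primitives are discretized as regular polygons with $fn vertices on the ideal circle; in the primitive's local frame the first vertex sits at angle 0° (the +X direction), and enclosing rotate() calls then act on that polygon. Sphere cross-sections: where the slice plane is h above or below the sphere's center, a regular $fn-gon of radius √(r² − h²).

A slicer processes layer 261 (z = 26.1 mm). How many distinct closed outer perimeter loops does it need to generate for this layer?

1

At z = 26.1 mm: the sphere is not intersected at this z (|z−center|=20.100 > r=6); the cylinder at (9, 6) does not reach this height (z outside [1, 8]); the r=8.5 cylinder at (11.5, 0.5) contributes a regular 24-gon of circumradius 8.5; Taking the union: only the r=8.5 cylinder at (11.5, 0.5) is present, so the union is just that shape — 1 connected region; the cube at (2, 9) is absent (z outside [11.5, 20]); Taking the first minus the rest: none of the subtracted shapes is present at this height, so that combined region is unchanged — 1 connected region. The result has 1 disconnected region.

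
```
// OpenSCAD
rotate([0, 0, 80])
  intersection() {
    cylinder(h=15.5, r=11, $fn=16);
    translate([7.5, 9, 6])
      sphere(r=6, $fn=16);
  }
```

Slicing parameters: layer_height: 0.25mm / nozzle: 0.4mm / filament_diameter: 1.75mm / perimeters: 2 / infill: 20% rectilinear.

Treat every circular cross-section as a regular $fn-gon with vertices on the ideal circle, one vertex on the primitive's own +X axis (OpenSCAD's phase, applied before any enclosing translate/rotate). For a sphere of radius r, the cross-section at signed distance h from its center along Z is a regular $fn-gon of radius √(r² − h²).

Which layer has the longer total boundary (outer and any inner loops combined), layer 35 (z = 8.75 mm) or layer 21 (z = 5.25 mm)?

layer 21 (z = 5.25 mm)

Layer 35 (z = 8.75): the cylinder: section is a regular 16-gon, circumradius r=11 (perimeter = 2·16·11.000·sin(180°/16) = 68.67 mm); the r=6 sphere at (7.5, 9) slices to a regular 16-gon of circumradius 5.333 (√(r²−h²) with h=2.75 from center) (perimeter = 2·16·5.333·sin(180°/16) = 33.29 mm); Keeping only the common overlap: the r=6 sphere at (7.5, 9) partially overlaps the r=11 cylinder; clipping to the common part keeps 30.47 mm² — boundary = 22.66 mm; (rotated 80° about Z; rotation is an isometry so areas/perimeters/island counts are preserved). So its perimeter = 22.66 mm. Layer 21 (z = 5.25): the r=11 cylinder gives a regular 16-gon of circumradius 11 (constant along its height) (perimeter = 2·16·11.000·sin(180°/16) = 68.67 mm); the sphere at (7.5, 9): section is a regular 16-gon, circumradius = √(r²−h²) = √(6²−0.75²) = 5.953 (perimeter = 2·16·5.953·sin(180°/16) = 37.16 mm); Taking the intersection: the r=6 sphere at (7.5, 9) partially overlaps the r=11 cylinder; clipping to the common part keeps 38.50 mm² — boundary = 25.21 mm; (rotated 80° about Z; rotation is an isometry so areas/perimeters/island counts are preserved). So its perimeter = 25.21 mm. Layer 21 is larger (25.21 vs 22.66 mm).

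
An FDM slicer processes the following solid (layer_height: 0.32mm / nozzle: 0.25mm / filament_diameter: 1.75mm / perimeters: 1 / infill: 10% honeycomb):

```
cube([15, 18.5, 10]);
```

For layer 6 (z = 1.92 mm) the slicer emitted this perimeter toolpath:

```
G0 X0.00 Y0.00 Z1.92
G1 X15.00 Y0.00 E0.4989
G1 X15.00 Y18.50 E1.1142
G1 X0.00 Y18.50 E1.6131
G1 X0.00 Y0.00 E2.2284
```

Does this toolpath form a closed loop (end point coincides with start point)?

Start point (G0): (0.00, 0.00). End point (last G1): the path returns to the start — closed.

yes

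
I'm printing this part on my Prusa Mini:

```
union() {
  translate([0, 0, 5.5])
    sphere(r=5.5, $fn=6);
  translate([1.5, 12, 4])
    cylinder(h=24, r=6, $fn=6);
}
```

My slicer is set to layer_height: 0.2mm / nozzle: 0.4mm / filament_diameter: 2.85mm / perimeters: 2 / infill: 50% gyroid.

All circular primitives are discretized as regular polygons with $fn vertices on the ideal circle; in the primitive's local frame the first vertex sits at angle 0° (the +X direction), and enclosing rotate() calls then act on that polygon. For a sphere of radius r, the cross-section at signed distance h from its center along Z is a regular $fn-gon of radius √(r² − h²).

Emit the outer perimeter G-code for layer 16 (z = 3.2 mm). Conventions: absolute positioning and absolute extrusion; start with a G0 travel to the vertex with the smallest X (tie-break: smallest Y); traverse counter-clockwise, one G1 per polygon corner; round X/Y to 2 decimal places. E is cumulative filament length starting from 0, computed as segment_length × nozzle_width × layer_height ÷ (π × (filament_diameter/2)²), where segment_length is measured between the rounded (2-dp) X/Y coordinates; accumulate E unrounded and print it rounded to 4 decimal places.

At z = 3.2 mm: the sphere: section is a regular 6-gon, circumradius = √(r²−h²) = √(5.5²−2.3²) = 4.996; the cylinder at (1.5, 12) does not reach this height (z outside [4, 28]); Taking the union: only the r=5.5 sphere is present, so the union is just that shape — 1 connected region. The outline is a single polygon with 6 vertices. Extrusion per mm of travel: 0.4 × 0.2 / (π × 1.425²) = 0.012540. Accumulating E over each segment gives final E = 0.3762.

G0 X-5.00 Y0.00 Z3.20
G1 X-2.50 Y-4.33 E0.0627
G1 X2.50 Y-4.33 E0.1254
G1 X5.00 Y0.00 E0.1881
G1 X2.50 Y4.33 E0.2508
G1 X-2.50 Y4.33 E0.3135
G1 X-5.00 Y0.00 E0.3762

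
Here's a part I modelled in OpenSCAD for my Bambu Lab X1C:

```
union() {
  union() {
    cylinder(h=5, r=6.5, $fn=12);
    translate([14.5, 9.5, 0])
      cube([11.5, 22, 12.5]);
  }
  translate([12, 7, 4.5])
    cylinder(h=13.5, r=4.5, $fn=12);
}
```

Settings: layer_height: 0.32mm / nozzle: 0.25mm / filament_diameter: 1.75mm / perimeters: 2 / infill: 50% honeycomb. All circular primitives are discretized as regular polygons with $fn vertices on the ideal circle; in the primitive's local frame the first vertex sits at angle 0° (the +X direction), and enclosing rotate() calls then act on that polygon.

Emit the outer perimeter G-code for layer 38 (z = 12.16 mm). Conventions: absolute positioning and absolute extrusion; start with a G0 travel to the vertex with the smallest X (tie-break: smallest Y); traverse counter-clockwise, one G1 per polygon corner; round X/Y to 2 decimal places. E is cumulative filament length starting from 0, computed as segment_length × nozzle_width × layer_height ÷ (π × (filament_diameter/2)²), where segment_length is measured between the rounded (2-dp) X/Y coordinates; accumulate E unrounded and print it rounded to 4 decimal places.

At z = 12.16 mm: the cylinder is absent (z outside [0, 5]); the cube at (14.5, 9.5) (footprint 11.5×22) is included at this height; Merging all regions: only the 11.5×22 cube at (14.5, 9.5) is present, so the union is just that shape — 1 connected region; the r=4.5 cylinder at (12, 7) gives a regular 12-gon of circumradius 4.5 (constant along its height); Taking the union: the regions partially overlap (shared area 0.66 mm²), so overlapping operands fuse into one piece — 1 connected region. The outline is a single polygon with 17 vertices. Extrusion per mm of travel: 0.25 × 0.32 / (π × 0.875²) = 0.033260. Accumulating E over each segment gives final E = 3.0279.

G0 X7.50 Y7.00 Z12.16
G1 X8.10 Y4.75 E0.0775
G1 X9.75 Y3.10 E0.1551
G1 X12.00 Y2.50 E0.2325
G1 X14.25 Y3.10 E0.3100
G1 X15.90 Y4.75 E0.3876
G1 X16.50 Y7.00 E0.4650
G1 X15.90 Y9.25 E0.5425
G1 X15.65 Y9.50 E0.5542
G1 X26.00 Y9.50 E0.8985
G1 X26.00 Y31.50 E1.6302
G1 X14.50 Y31.50 E2.0127
G1 X14.50 Y10.65 E2.7062
G1 X14.25 Y10.90 E2.7179
G1 X12.00 Y11.50 E2.7954
G1 X9.75 Y10.90 E2.8728
G1 X8.10 Y9.25 E2.9504
G1 X7.50 Y7.00 E3.0279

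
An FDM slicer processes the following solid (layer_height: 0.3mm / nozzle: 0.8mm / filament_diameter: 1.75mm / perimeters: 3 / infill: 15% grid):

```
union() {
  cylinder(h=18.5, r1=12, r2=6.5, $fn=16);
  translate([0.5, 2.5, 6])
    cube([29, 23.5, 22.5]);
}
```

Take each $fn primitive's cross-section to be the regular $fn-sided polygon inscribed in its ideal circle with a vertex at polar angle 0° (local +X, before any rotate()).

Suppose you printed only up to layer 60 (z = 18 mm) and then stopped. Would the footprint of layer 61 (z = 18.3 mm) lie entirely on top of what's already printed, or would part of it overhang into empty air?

Compare the two slices. At z = 18: the cone (r1=12→r2=6.5) has section circumradius 6.649 here — a regular 16-gon (area = (16/2)·6.649²·sin(360°/16) = 135.33 mm²); the cube at (0.5, 2.5) (footprint 29×23.5) is included at this height (area 681.50 mm²); Merging all regions: the regions partially overlap — summed areas 816.83 mm² minus the doubly-counted overlap 15.78 mm² gives 801.05 mm² — area = 801.05 mm². At z = 18.3: the cone (r1=12→r2=6.5) has section circumradius 6.559 here — a regular 16-gon (area = (16/2)·6.559²·sin(360°/16) = 131.72 mm²); the 29×23.5 cube at (0.5, 2.5) contributes its full rectangle (area 681.50 mm²); Combining (union): the regions partially overlap — summed areas 813.22 mm² minus the doubly-counted overlap 15.15 mm² gives 798.08 mm² — area = 798.08 mm². Checking containment: the cross-section at z = 18.3 is a subset of the cross-section at z = 18.

entirely on top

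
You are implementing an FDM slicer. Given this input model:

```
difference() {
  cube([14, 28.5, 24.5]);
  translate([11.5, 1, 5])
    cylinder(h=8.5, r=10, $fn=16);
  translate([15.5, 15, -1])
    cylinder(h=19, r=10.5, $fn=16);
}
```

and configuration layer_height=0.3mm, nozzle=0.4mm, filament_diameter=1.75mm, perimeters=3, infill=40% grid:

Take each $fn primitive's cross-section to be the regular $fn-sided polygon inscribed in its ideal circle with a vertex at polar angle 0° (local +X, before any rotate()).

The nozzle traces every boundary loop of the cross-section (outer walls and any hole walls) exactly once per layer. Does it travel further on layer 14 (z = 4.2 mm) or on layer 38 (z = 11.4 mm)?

layer 14 (z = 4.2 mm)

Layer 14 (z = 4.2): the cube is present — its section is the full 14×28.5 rectangle (perimeter 85.00 mm); the cylinder at (11.5, 1) is absent (z outside [5, 13.5]); the r=10.5 cylinder at (15.5, 15) contributes a regular 16-gon of circumradius 10.5 (perimeter = 2·16·10.500·sin(180°/16) = 65.55 mm); Subtracting the remaining from the first: starting from the 14×28.5 cube, the r=10.5 cylinder at (15.5, 15) partially overlaps it — only the 137.71 mm² overlap (of its 337.53 mm²) is removed, clipping the outline — boundary = 94.31 mm. So its perimeter = 94.31 mm. Layer 38 (z = 11.4): the cube (footprint 14×28.5) is included at this height (perimeter 85.00 mm); the cylinder at (11.5, 1): section is a regular 16-gon, circumradius r=10 (perimeter = 2·16·10.000·sin(180°/16) = 62.43 mm); the r=10.5 cylinder at (15.5, 15) contributes a regular 16-gon of circumradius 10.5 (perimeter = 2·16·10.500·sin(180°/16) = 65.55 mm); Subtracting the remaining from the first: starting from the 14×28.5 cube, the r=10 cylinder at (11.5, 1) partially overlaps it — only the 113.32 mm² overlap (of its 306.15 mm²) is removed, clipping the outline; the r=10.5 cylinder at (15.5, 15) partially overlaps it — only the 107.02 mm² overlap (of its 337.53 mm²) is removed, clipping the outline — boundary = 79.69 mm. So its perimeter = 79.69 mm. Layer 14 is larger (94.31 vs 79.69 mm).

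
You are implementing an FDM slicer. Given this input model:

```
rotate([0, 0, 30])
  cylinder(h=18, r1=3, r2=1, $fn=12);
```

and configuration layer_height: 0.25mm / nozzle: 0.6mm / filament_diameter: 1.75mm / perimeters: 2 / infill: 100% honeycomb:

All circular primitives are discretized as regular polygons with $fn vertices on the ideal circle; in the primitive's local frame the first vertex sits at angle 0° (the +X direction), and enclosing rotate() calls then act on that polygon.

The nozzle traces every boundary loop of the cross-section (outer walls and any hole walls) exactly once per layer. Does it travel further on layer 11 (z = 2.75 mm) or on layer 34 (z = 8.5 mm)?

Layer 11 (z = 2.75): the cone (r1=3→r2=1) has section circumradius 2.694 here — a regular 12-gon (perimeter = 2·12·2.694·sin(180°/12) = 16.74 mm); (whole slice rotated 30° about Z — lengths, areas and connectivity unchanged). So its perimeter = 16.74 mm. Layer 34 (z = 8.5): the cone (r1=3→r2=1) has section circumradius 2.056 here — a regular 12-gon (perimeter = 2·12·2.056·sin(180°/12) = 12.77 mm); (rotated 30° about Z; rotation is an isometry so areas/perimeters/island counts are preserved). So its perimeter = 12.77 mm. Layer 11 is larger (16.74 vs 12.77 mm).

layer 11 (z = 2.75 mm)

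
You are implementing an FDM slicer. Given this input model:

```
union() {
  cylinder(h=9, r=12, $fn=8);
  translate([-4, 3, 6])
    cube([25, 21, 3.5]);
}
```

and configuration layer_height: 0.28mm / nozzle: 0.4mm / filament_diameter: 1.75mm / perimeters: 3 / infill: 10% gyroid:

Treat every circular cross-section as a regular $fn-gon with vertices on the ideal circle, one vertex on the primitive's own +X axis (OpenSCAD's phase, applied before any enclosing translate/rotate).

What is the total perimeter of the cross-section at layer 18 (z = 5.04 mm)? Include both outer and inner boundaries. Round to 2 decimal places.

At z = 5.04 mm: the cylinder: section is a regular 8-gon, circumradius r=12 (perimeter = 2·8·12.000·sin(180°/8) = 73.48 mm); the cube at (-4, 3) does not reach this height (z outside [6, 9.5]); Taking the union: only the r=12 cylinder is present, so the union is just that shape — boundary = 73.48 mm. Overall, the cross-section is a single solid region. Total boundary length (outer) = 73.48 mm.

73.48 mm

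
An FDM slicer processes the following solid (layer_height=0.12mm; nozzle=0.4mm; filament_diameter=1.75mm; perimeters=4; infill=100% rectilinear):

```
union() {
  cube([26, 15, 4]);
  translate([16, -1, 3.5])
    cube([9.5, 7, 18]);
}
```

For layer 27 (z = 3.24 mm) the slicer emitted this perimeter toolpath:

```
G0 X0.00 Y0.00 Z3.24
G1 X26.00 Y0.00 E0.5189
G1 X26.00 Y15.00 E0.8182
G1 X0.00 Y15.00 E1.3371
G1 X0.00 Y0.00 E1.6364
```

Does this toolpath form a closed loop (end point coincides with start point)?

yes

Start point (G0): (0.00, 0.00). End point (last G1): the path returns to the start — closed.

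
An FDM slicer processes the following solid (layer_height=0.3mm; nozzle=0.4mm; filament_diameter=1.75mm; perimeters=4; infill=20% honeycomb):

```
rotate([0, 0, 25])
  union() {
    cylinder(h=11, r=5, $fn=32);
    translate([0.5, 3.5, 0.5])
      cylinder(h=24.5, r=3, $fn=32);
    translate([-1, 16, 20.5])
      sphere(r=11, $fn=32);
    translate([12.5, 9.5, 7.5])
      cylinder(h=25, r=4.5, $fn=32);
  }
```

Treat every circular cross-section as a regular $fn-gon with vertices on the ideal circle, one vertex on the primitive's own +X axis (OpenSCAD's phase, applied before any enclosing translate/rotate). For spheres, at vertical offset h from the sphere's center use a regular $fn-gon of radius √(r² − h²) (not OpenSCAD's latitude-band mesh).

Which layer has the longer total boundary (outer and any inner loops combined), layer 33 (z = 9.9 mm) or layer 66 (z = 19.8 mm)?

layer 66 (z = 19.8 mm)

Layer 33 (z = 9.9): the cylinder: section is a regular 32-gon, circumradius r=5 (perimeter = 2·32·5.000·sin(180°/32) = 31.37 mm); the r=3 cylinder at (0.5, 3.5) gives a regular 32-gon of circumradius 3 (constant along its height) (perimeter = 2·32·3.000·sin(180°/32) = 18.82 mm); the r=11 sphere at (-1, 16) slices to a regular 32-gon of circumradius 2.939 (√(r²−h²) with h=10.6 from center) (perimeter = 2·32·2.939·sin(180°/32) = 18.44 mm); the r=4.5 cylinder at (12.5, 9.5) contributes a regular 32-gon of circumradius 4.5 (perimeter = 2·32·4.500·sin(180°/32) = 28.23 mm); Merging all regions: the regions partially overlap (shared area 20.80 mm²), so the edge portions inside another operand are dropped and the merged outline is re-measured after clipping — boundary = 80.15 mm; (whole slice rotated 25° about Z — lengths, areas and connectivity unchanged). So its perimeter = 80.15 mm. Layer 66 (z = 19.8): the cylinder does not reach this height (z outside [0, 11]); the r=3 cylinder at (0.5, 3.5) gives a regular 32-gon of circumradius 3 (constant along its height) (perimeter = 2·32·3.000·sin(180°/32) = 18.82 mm); the sphere at (-1, 16): section is a regular 32-gon, circumradius = √(r²−h²) = √(11²−0.7²) = 10.978 (perimeter = 2·32·10.978·sin(180°/32) = 68.86 mm); the cylinder at (12.5, 9.5): section is a regular 32-gon, circumradius r=4.5 (perimeter = 2·32·4.500·sin(180°/32) = 28.23 mm); Combining (union): the regions partially overlap (shared area 5.28 mm²), so the edge portions inside another operand are dropped and the merged outline is re-measured after clipping — boundary = 99.23 mm; (whole slice rotated 25° about Z — lengths, areas and connectivity unchanged). So its perimeter = 99.23 mm. Layer 66 is larger (99.23 vs 80.15 mm).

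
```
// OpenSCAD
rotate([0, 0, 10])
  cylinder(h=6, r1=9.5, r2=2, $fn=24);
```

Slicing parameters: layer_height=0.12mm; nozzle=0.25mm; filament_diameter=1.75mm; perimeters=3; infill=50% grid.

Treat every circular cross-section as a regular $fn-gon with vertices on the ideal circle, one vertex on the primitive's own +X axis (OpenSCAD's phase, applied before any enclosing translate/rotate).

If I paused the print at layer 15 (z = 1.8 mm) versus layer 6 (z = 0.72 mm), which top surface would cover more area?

Layer 15 (z = 1.8): the cone: at t=0.300 of its height the radius interpolates to r₁+(r₂−r₁)t = 7.250, giving a regular 24-gon of that circumradius (area = (24/2)·7.250²·sin(360°/24) = 163.25 mm²); (whole slice rotated 10° about Z — lengths, areas and connectivity unchanged). So its area = 163.25 mm². Layer 6 (z = 0.72): the cone (r1=9.5→r2=2) has section circumradius 8.600 here — a regular 24-gon (area = (24/2)·8.600²·sin(360°/24) = 229.71 mm²); (rotated 10° about Z; rotation is an isometry so areas/perimeters/island counts are preserved). So its area = 229.71 mm². Layer 6 is larger (229.71 vs 163.25 mm²).

layer 6 (z = 0.72 mm)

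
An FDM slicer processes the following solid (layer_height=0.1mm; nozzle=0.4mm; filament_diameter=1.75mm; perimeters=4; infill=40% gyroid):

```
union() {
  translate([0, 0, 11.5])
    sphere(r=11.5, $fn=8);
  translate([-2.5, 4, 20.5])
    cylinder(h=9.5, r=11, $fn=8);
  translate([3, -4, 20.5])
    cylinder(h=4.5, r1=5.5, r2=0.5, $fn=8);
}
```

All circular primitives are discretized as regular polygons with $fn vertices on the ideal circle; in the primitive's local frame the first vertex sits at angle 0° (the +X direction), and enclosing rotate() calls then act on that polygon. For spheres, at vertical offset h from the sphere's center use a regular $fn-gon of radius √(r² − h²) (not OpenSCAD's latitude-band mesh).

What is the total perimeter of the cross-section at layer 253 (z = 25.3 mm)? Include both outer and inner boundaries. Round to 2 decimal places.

67.35 mm

At z = 25.3 mm: the sphere does not reach this height (|z−center|=13.800 > r=11.5); the cylinder at (-2.5, 4): section is a regular 8-gon, circumradius r=11 (perimeter = 2·8·11.000·sin(180°/8) = 67.35 mm); the cone at (3, -4) does not reach this height (z outside [20.5, 25]); Combining (union): only the r=11 cylinder at (-2.5, 4) is present, so the union is just that shape — boundary = 67.35 mm. Overall, the cross-section is a single solid region. Total boundary length (outer) = 67.35 mm.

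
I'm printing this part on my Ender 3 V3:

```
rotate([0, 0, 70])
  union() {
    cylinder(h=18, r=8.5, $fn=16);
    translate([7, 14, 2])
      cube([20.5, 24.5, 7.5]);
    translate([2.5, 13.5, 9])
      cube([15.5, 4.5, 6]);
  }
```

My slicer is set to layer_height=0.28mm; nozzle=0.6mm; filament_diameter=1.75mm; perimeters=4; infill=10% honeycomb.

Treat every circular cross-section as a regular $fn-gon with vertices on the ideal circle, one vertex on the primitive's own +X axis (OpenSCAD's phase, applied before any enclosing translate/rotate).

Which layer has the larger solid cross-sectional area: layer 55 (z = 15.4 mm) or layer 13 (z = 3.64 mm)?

layer 13 (z = 3.64 mm)

Layer 55 (z = 15.4): the r=8.5 cylinder gives a regular 16-gon of circumradius 8.5 (constant along its height) (area = (16/2)·8.500²·sin(360°/16) = 221.19 mm²); the cube at (7, 14) is absent (z outside [2, 9.5]); the cube at (2.5, 13.5) is absent (z outside [9, 15]); Merging all regions: only the r=8.5 cylinder is present, so the union is just that shape — area = 221.19 mm²; (whole slice rotated 70° about Z — lengths, areas and connectivity unchanged). So its area = 221.19 mm². Layer 13 (z = 3.64): the r=8.5 cylinder contributes a regular 16-gon of circumradius 8.5 (area = (16/2)·8.500²·sin(360°/16) = 221.19 mm²); the 20.5×24.5 cube at (7, 14) contributes its full rectangle (area 502.25 mm²); the cube at (2.5, 13.5) is not intersected at this z (z outside [9, 15]); Taking the union: the 2 present regions are separate (no shared area or edge), so areas and boundary lengths simply add and each stays a separate island — area = 723.44 mm²; (whole slice rotated 70° about Z — lengths, areas and connectivity unchanged). So its area = 723.44 mm². Layer 13 is larger (723.44 vs 221.19 mm²).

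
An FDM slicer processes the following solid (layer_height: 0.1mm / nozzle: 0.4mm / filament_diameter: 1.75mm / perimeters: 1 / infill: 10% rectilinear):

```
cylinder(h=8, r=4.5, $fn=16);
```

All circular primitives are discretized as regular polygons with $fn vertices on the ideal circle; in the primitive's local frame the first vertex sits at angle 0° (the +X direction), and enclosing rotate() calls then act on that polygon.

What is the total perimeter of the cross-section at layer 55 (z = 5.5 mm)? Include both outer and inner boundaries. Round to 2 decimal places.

At z = 5.5 mm: the cylinder: section is a regular 16-gon, circumradius r=4.5 (perimeter = 2·16·4.500·sin(180°/16) = 28.09 mm). Overall, the cross-section is a single solid region. Total boundary length (outer) = 28.09 mm.

28.09 mm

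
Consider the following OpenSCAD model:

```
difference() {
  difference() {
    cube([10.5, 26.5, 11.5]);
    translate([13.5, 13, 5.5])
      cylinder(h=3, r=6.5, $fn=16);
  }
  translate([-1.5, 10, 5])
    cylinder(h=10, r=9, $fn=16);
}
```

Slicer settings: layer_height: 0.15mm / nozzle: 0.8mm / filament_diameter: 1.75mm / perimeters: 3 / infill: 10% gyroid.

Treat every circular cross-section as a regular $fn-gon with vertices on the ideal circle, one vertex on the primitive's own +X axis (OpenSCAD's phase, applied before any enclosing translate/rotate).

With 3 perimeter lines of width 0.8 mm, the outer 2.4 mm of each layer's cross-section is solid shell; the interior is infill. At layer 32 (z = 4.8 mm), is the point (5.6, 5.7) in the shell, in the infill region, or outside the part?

infill

At z = 4.8 mm: the cube (footprint 10.5×26.5) is included at this height; the cylinder at (13.5, 13) does not reach this height (z outside [5.5, 8.5]); After the difference (first − rest): none of the subtracted shapes is present at this height, so the 10.5×26.5 cube is unchanged — 1 connected region; the cylinder at (-1.5, 10) does not reach this height (z outside [5, 15]); Taking the first minus the rest: none of the subtracted shapes is present at this height, so that combined region is unchanged — 1 connected region. Overall, the cross-section is a single solid region. The nearest boundary edge runs (10.50, 0.00)→(10.50, 26.50); distance from the point to it = 4.90 mm. The point is inside the cross-section and 4.90 mm from the nearest boundary — more than the 2.4 mm shell width (3 × 0.8), so it's in the infill interior.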